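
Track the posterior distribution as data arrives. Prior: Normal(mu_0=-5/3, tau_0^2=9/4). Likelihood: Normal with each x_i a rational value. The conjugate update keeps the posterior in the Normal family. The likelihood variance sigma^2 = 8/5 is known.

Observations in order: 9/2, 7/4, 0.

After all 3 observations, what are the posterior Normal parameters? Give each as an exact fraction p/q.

obs 1: x=9/2 → posterior Normal(895/462, 72/77)
obs 2: x=7/4 → posterior Normal(2735/1464, 36/61)
obs 3: x=0 → posterior Normal(2735/2004, 72/167)

mu_0=2735/2004, tau_0^2=72/167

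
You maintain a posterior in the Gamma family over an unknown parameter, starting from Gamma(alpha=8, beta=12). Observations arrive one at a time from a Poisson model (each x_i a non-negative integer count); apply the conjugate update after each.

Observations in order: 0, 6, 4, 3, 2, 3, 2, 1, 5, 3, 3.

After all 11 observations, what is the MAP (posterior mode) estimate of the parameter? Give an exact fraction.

39/23

obs 1: x=0 → posterior Gamma(8, 13)
obs 2: x=6 → posterior Gamma(14, 14)
obs 3: x=4 → posterior Gamma(18, 15)
obs 4: x=3 → posterior Gamma(21, 16)
obs 5: x=2 → posterior Gamma(23, 17)
obs 6: x=3 → posterior Gamma(26, 18)
obs 7: x=2 → posterior Gamma(28, 19)
obs 8: x=1 → posterior Gamma(29, 20)
obs 9: x=5 → posterior Gamma(34, 21)
obs 10: x=3 → posterior Gamma(37, 22)
obs 11: x=3 → posterior Gamma(40, 23)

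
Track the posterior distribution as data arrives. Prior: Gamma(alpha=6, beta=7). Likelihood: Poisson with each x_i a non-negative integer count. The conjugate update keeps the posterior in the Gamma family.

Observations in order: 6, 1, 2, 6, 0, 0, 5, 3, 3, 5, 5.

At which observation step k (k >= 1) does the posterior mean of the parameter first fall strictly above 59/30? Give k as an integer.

k = 9

obs 1: x=6 → posterior Gamma(12, 8)
obs 2: x=1 → posterior Gamma(13, 9)
obs 3: x=2 → posterior Gamma(15, 10)
obs 4: x=6 → posterior Gamma(21, 11)
obs 5: x=0 → posterior Gamma(21, 12)
obs 6: x=0 → posterior Gamma(21, 13)
obs 7: x=5 → posterior Gamma(26, 14)
obs 8: x=3 → posterior Gamma(29, 15)
obs 9: x=3 → posterior Gamma(32, 16)
obs 10: x=5 → posterior Gamma(37, 17)
obs 11: x=5 → posterior Gamma(42, 18)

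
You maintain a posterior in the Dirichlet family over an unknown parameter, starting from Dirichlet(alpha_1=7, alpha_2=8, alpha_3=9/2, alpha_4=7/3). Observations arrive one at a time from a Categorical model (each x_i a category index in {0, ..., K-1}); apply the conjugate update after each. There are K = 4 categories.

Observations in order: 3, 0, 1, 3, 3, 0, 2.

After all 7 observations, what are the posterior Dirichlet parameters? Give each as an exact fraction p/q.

alpha_1=9, alpha_2=9, alpha_3=11/2, alpha_4=16/3

obs 1: x=3 → posterior Dirichlet(7, 8, 9/2, 10/3)
obs 2: x=0 → posterior Dirichlet(8, 8, 9/2, 10/3)
obs 3: x=1 → posterior Dirichlet(8, 9, 9/2, 10/3)
obs 4: x=3 → posterior Dirichlet(8, 9, 9/2, 13/3)
obs 5: x=3 → posterior Dirichlet(8, 9, 9/2, 16/3)
obs 6: x=0 → posterior Dirichlet(9, 9, 9/2, 16/3)
obs 7: x=2 → posterior Dirichlet(9, 9, 11/2, 16/3)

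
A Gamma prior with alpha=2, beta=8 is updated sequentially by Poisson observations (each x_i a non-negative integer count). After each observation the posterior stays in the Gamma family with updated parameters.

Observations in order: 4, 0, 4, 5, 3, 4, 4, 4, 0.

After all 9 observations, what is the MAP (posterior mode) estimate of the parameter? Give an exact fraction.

obs 1: x=4 → posterior Gamma(6, 9)
obs 2: x=0 → posterior Gamma(6, 10)
obs 3: x=4 → posterior Gamma(10, 11)
obs 4: x=5 → posterior Gamma(15, 12)
obs 5: x=3 → posterior Gamma(18, 13)
obs 6: x=4 → posterior Gamma(22, 14)
obs 7: x=4 → posterior Gamma(26, 15)
obs 8: x=4 → posterior Gamma(30, 16)
obs 9: x=0 → posterior Gamma(30, 17)

29/17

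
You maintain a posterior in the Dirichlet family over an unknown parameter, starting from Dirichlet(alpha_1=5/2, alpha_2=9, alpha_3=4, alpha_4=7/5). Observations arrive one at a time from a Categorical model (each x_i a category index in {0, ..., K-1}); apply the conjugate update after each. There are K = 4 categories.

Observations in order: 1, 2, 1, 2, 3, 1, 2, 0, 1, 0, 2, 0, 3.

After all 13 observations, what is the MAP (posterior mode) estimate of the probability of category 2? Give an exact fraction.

obs 1: x=1 → posterior Dirichlet(5/2, 10, 4, 7/5)
obs 2: x=2 → posterior Dirichlet(5/2, 10, 5, 7/5)
obs 3: x=1 → posterior Dirichlet(5/2, 11, 5, 7/5)
obs 4: x=2 → posterior Dirichlet(5/2, 11, 6, 7/5)
obs 5: x=3 → posterior Dirichlet(5/2, 11, 6, 12/5)
obs 6: x=1 → posterior Dirichlet(5/2, 12, 6, 12/5)
obs 7: x=2 → posterior Dirichlet(5/2, 12, 7, 12/5)
obs 8: x=0 → posterior Dirichlet(7/2, 12, 7, 12/5)
obs 9: x=1 → posterior Dirichlet(7/2, 13, 7, 12/5)
obs 10: x=0 → posterior Dirichlet(9/2, 13, 7, 12/5)
obs 11: x=2 → posterior Dirichlet(9/2, 13, 8, 12/5)
obs 12: x=0 → posterior Dirichlet(11/2, 13, 8, 12/5)
obs 13: x=3 → posterior Dirichlet(11/2, 13, 8, 17/5)

10/37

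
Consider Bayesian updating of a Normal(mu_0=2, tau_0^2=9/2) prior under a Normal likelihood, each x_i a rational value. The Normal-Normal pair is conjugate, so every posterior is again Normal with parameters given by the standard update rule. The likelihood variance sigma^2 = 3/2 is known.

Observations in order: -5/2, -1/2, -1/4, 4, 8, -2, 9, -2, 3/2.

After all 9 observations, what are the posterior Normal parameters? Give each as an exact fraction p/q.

mu_0=191/112, tau_0^2=9/56

obs 1: x=-5/2 → posterior Normal(-11/8, 9/8)
obs 2: x=-1/2 → posterior Normal(-1, 9/14)
obs 3: x=-1/4 → posterior Normal(-31/40, 9/20)
obs 4: x=4 → posterior Normal(17/52, 9/26)
obs 5: x=8 → posterior Normal(113/64, 9/32)
obs 6: x=-2 → posterior Normal(89/76, 9/38)
obs 7: x=9 → posterior Normal(197/88, 9/44)
obs 8: x=-2 → posterior Normal(173/100, 9/50)
obs 9: x=3/2 → posterior Normal(191/112, 9/56)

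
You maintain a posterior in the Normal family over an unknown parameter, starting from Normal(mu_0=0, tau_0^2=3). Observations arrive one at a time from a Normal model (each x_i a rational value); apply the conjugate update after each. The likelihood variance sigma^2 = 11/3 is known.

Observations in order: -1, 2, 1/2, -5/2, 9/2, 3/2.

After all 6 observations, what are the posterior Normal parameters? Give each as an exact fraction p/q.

mu_0=9/13, tau_0^2=33/65

obs 1: x=-1 → posterior Normal(-9/20, 33/20)
obs 2: x=2 → posterior Normal(9/29, 33/29)
obs 3: x=1/2 → posterior Normal(27/76, 33/38)
obs 4: x=-5/2 → posterior Normal(-9/47, 33/47)
obs 5: x=9/2 → posterior Normal(9/16, 33/56)
obs 6: x=3/2 → posterior Normal(9/13, 33/65)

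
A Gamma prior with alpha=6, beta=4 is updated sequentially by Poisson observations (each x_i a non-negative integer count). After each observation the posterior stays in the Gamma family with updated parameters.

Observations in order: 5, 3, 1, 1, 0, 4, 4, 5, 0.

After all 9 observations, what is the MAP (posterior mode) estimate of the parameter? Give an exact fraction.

28/13

obs 1: x=5 → posterior Gamma(11, 5)
obs 2: x=3 → posterior Gamma(14, 6)
obs 3: x=1 → posterior Gamma(15, 7)
obs 4: x=1 → posterior Gamma(16, 8)
obs 5: x=0 → posterior Gamma(16, 9)
obs 6: x=4 → posterior Gamma(20, 10)
obs 7: x=4 → posterior Gamma(24, 11)
obs 8: x=5 → posterior Gamma(29, 12)
obs 9: x=0 → posterior Gamma(29, 13)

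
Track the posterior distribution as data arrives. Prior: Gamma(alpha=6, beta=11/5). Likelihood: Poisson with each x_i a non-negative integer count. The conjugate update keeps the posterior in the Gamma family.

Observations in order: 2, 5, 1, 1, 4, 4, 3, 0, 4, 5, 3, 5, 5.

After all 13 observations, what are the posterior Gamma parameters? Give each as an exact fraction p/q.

alpha=48, beta=76/5

obs 1: x=2 → posterior Gamma(8, 16/5)
obs 2: x=5 → posterior Gamma(13, 21/5)
obs 3: x=1 → posterior Gamma(14, 26/5)
obs 4: x=1 → posterior Gamma(15, 31/5)
obs 5: x=4 → posterior Gamma(19, 36/5)
obs 6: x=4 → posterior Gamma(23, 41/5)
obs 7: x=3 → posterior Gamma(26, 46/5)
obs 8: x=0 → posterior Gamma(26, 51/5)
obs 9: x=4 → posterior Gamma(30, 56/5)
obs 10: x=5 → posterior Gamma(35, 61/5)
obs 11: x=3 → posterior Gamma(38, 66/5)
obs 12: x=5 → posterior Gamma(43, 71/5)
obs 13: x=5 → posterior Gamma(48, 76/5)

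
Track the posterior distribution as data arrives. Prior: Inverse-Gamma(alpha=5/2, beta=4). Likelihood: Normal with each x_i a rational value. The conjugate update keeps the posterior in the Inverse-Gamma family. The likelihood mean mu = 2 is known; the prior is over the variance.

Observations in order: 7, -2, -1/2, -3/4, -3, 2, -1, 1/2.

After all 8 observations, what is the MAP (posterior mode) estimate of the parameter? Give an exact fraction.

obs 1: x=7 → posterior Inverse-Gamma(3, 33/2)
obs 2: x=-2 → posterior Inverse-Gamma(7/2, 49/2)
obs 3: x=-1/2 → posterior Inverse-Gamma(4, 221/8)
obs 4: x=-3/4 → posterior Inverse-Gamma(9/2, 1005/32)
obs 5: x=-3 → posterior Inverse-Gamma(5, 1405/32)
obs 6: x=2 → posterior Inverse-Gamma(11/2, 1405/32)
obs 7: x=-1 → posterior Inverse-Gamma(6, 1549/32)
obs 8: x=1/2 → posterior Inverse-Gamma(13/2, 1585/32)

317/48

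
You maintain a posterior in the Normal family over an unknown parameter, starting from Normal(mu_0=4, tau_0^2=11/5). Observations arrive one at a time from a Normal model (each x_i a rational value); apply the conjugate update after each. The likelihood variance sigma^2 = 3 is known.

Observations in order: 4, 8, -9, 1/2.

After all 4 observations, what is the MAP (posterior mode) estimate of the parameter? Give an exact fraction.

obs 1: x=4 → posterior Normal(4, 33/26)
obs 2: x=8 → posterior Normal(192/37, 33/37)
obs 3: x=-9 → posterior Normal(31/16, 11/16)
obs 4: x=1/2 → posterior Normal(197/118, 33/59)

197/118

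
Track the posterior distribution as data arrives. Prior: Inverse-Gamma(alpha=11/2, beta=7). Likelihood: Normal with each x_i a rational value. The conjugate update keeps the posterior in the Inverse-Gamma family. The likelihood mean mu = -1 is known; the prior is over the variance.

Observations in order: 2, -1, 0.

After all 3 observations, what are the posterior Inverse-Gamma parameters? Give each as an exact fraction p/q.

alpha=7, beta=12

obs 1: x=2 → posterior Inverse-Gamma(6, 23/2)
obs 2: x=-1 → posterior Inverse-Gamma(13/2, 23/2)
obs 3: x=0 → posterior Inverse-Gamma(7, 12)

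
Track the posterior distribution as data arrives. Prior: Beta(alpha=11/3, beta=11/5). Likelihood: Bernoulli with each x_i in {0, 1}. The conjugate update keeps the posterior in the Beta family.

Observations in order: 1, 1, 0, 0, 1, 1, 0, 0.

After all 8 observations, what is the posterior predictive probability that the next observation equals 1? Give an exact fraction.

obs 1: x=1 → posterior Beta(14/3, 11/5)
obs 2: x=1 → posterior Beta(17/3, 11/5)
obs 3: x=0 → posterior Beta(17/3, 16/5)
obs 4: x=0 → posterior Beta(17/3, 21/5)
obs 5: x=1 → posterior Beta(20/3, 21/5)
obs 6: x=1 → posterior Beta(23/3, 21/5)
obs 7: x=0 → posterior Beta(23/3, 26/5)
obs 8: x=0 → posterior Beta(23/3, 31/5)

115/208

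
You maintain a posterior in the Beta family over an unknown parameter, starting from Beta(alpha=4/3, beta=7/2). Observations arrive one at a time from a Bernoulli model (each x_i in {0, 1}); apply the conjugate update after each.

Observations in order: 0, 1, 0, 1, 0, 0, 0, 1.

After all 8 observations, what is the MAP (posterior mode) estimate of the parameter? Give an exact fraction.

obs 1: x=0 → posterior Beta(4/3, 9/2)
obs 2: x=1 → posterior Beta(7/3, 9/2)
obs 3: x=0 → posterior Beta(7/3, 11/2)
obs 4: x=1 → posterior Beta(10/3, 11/2)
obs 5: x=0 → posterior Beta(10/3, 13/2)
obs 6: x=0 → posterior Beta(10/3, 15/2)
obs 7: x=0 → posterior Beta(10/3, 17/2)
obs 8: x=1 → posterior Beta(13/3, 17/2)

4/13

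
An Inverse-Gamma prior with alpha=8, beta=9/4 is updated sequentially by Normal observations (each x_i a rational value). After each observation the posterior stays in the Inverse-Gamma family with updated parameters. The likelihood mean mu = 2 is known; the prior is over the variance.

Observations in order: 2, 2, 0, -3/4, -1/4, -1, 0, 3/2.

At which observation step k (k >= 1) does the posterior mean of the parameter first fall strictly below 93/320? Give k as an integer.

k = 2

obs 1: x=2 → posterior Inverse-Gamma(17/2, 9/4)
obs 2: x=2 → posterior Inverse-Gamma(9, 9/4)
obs 3: x=0 → posterior Inverse-Gamma(19/2, 17/4)
obs 4: x=-3/4 → posterior Inverse-Gamma(10, 257/32)
obs 5: x=-1/4 → posterior Inverse-Gamma(21/2, 169/16)
obs 6: x=-1 → posterior Inverse-Gamma(11, 241/16)
obs 7: x=0 → posterior Inverse-Gamma(23/2, 273/16)
obs 8: x=3/2 → posterior Inverse-Gamma(12, 275/16)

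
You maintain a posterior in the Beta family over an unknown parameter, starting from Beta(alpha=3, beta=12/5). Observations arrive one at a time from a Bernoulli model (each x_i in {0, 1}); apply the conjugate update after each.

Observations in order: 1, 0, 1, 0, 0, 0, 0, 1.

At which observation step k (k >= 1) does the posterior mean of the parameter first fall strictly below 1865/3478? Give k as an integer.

k = 4

obs 1: x=1 → posterior Beta(4, 12/5)
obs 2: x=0 → posterior Beta(4, 17/5)
obs 3: x=1 → posterior Beta(5, 17/5)
obs 4: x=0 → posterior Beta(5, 22/5)
obs 5: x=0 → posterior Beta(5, 27/5)
obs 6: x=0 → posterior Beta(5, 32/5)
obs 7: x=0 → posterior Beta(5, 37/5)
obs 8: x=1 → posterior Beta(6, 37/5)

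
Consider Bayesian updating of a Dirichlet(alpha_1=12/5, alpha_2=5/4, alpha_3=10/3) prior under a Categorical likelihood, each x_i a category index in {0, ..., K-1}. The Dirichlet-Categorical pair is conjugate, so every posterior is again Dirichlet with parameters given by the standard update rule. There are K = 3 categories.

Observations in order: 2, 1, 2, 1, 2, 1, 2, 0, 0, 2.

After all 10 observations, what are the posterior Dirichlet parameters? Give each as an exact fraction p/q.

obs 1: x=2 → posterior Dirichlet(12/5, 5/4, 13/3)
obs 2: x=1 → posterior Dirichlet(12/5, 9/4, 13/3)
obs 3: x=2 → posterior Dirichlet(12/5, 9/4, 16/3)
obs 4: x=1 → posterior Dirichlet(12/5, 13/4, 16/3)
obs 5: x=2 → posterior Dirichlet(12/5, 13/4, 19/3)
obs 6: x=1 → posterior Dirichlet(12/5, 17/4, 19/3)
obs 7: x=2 → posterior Dirichlet(12/5, 17/4, 22/3)
obs 8: x=0 → posterior Dirichlet(17/5, 17/4, 22/3)
obs 9: x=0 → posterior Dirichlet(22/5, 17/4, 22/3)
obs 10: x=2 → posterior Dirichlet(22/5, 17/4, 25/3)

alpha_1=22/5, alpha_2=17/4, alpha_3=25/3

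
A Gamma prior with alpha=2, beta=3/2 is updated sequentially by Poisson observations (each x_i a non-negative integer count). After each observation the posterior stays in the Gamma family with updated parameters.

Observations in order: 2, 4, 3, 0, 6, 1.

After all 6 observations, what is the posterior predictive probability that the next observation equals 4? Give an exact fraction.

141522926432189941406250000/1174562876521148458974062689

obs 1: x=2 → posterior Gamma(4, 5/2)
obs 2: x=4 → posterior Gamma(8, 7/2)
obs 3: x=3 → posterior Gamma(11, 9/2)
obs 4: x=0 → posterior Gamma(11, 11/2)
obs 5: x=6 → posterior Gamma(17, 13/2)
obs 6: x=1 → posterior Gamma(18, 15/2)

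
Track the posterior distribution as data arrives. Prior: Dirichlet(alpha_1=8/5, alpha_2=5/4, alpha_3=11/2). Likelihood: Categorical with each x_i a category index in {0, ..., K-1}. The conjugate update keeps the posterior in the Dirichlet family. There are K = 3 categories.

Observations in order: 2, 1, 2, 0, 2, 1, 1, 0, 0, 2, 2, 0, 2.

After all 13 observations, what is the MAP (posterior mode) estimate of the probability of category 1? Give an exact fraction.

obs 1: x=2 → posterior Dirichlet(8/5, 5/4, 13/2)
obs 2: x=1 → posterior Dirichlet(8/5, 9/4, 13/2)
obs 3: x=2 → posterior Dirichlet(8/5, 9/4, 15/2)
obs 4: x=0 → posterior Dirichlet(13/5, 9/4, 15/2)
obs 5: x=2 → posterior Dirichlet(13/5, 9/4, 17/2)
obs 6: x=1 → posterior Dirichlet(13/5, 13/4, 17/2)
obs 7: x=1 → posterior Dirichlet(13/5, 17/4, 17/2)
obs 8: x=0 → posterior Dirichlet(18/5, 17/4, 17/2)
obs 9: x=0 → posterior Dirichlet(23/5, 17/4, 17/2)
obs 10: x=2 → posterior Dirichlet(23/5, 17/4, 19/2)
obs 11: x=2 → posterior Dirichlet(23/5, 17/4, 21/2)
obs 12: x=0 → posterior Dirichlet(28/5, 17/4, 21/2)
obs 13: x=2 → posterior Dirichlet(28/5, 17/4, 23/2)

65/367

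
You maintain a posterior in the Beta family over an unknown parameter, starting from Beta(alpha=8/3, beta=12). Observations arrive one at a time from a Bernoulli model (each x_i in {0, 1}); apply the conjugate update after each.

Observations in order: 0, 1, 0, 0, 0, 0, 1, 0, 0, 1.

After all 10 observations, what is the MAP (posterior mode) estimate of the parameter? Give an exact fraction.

obs 1: x=0 → posterior Beta(8/3, 13)
obs 2: x=1 → posterior Beta(11/3, 13)
obs 3: x=0 → posterior Beta(11/3, 14)
obs 4: x=0 → posterior Beta(11/3, 15)
obs 5: x=0 → posterior Beta(11/3, 16)
obs 6: x=0 → posterior Beta(11/3, 17)
obs 7: x=1 → posterior Beta(14/3, 17)
obs 8: x=0 → posterior Beta(14/3, 18)
obs 9: x=0 → posterior Beta(14/3, 19)
obs 10: x=1 → posterior Beta(17/3, 19)

7/34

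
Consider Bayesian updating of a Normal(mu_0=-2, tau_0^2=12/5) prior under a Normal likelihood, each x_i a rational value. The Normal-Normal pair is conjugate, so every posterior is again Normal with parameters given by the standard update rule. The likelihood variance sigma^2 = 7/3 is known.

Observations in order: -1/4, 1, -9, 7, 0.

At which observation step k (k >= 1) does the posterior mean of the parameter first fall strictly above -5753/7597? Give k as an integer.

k = 2

obs 1: x=-1/4 → posterior Normal(-79/71, 84/71)
obs 2: x=1 → posterior Normal(-43/107, 84/107)
obs 3: x=-9 → posterior Normal(-367/143, 84/143)
obs 4: x=7 → posterior Normal(-115/179, 84/179)
obs 5: x=0 → posterior Normal(-23/43, 84/215)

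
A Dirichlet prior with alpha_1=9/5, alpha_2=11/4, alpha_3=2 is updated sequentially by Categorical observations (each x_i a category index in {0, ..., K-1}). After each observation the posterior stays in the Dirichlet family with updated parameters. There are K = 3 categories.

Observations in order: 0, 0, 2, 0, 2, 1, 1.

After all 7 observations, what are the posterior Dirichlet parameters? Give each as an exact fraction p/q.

alpha_1=24/5, alpha_2=19/4, alpha_3=4

obs 1: x=0 → posterior Dirichlet(14/5, 11/4, 2)
obs 2: x=0 → posterior Dirichlet(19/5, 11/4, 2)
obs 3: x=2 → posterior Dirichlet(19/5, 11/4, 3)
obs 4: x=0 → posterior Dirichlet(24/5, 11/4, 3)
obs 5: x=2 → posterior Dirichlet(24/5, 11/4, 4)
obs 6: x=1 → posterior Dirichlet(24/5, 15/4, 4)
obs 7: x=1 → posterior Dirichlet(24/5, 19/4, 4)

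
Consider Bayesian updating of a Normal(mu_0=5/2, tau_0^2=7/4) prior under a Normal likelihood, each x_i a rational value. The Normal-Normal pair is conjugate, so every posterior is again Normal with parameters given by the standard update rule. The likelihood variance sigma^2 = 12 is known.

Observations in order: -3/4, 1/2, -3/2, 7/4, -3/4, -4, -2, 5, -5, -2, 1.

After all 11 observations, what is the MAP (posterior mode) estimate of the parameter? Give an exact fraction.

263/500

obs 1: x=-3/4 → posterior Normal(459/220, 84/55)
obs 2: x=1/2 → posterior Normal(473/248, 42/31)
obs 3: x=-3/2 → posterior Normal(431/276, 28/23)
obs 4: x=7/4 → posterior Normal(30/19, 21/19)
obs 5: x=-3/4 → posterior Normal(459/332, 84/83)
obs 6: x=-4 → posterior Normal(347/360, 14/15)
obs 7: x=-2 → posterior Normal(3/4, 84/97)
obs 8: x=5 → posterior Normal(431/416, 21/26)
obs 9: x=-5 → posterior Normal(97/148, 28/37)
obs 10: x=-2 → posterior Normal(235/472, 42/59)
obs 11: x=1 → posterior Normal(263/500, 84/125)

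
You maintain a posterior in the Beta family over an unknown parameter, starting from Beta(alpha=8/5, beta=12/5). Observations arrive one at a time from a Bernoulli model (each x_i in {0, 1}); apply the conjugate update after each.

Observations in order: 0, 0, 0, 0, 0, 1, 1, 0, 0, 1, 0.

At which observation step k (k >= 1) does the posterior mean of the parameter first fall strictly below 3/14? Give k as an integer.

k = 4

obs 1: x=0 → posterior Beta(8/5, 17/5)
obs 2: x=0 → posterior Beta(8/5, 22/5)
obs 3: x=0 → posterior Beta(8/5, 27/5)
obs 4: x=0 → posterior Beta(8/5, 32/5)
obs 5: x=0 → posterior Beta(8/5, 37/5)
obs 6: x=1 → posterior Beta(13/5, 37/5)
obs 7: x=1 → posterior Beta(18/5, 37/5)
obs 8: x=0 → posterior Beta(18/5, 42/5)
obs 9: x=0 → posterior Beta(18/5, 47/5)
obs 10: x=1 → posterior Beta(23/5, 47/5)
obs 11: x=0 → posterior Beta(23/5, 52/5)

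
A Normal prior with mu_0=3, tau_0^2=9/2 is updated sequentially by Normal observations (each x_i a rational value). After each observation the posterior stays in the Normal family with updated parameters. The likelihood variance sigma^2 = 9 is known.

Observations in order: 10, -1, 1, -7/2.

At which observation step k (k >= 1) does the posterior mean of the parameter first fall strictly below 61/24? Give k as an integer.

k = 4

obs 1: x=10 → posterior Normal(16/3, 3)
obs 2: x=-1 → posterior Normal(15/4, 9/4)
obs 3: x=1 → posterior Normal(16/5, 9/5)
obs 4: x=-7/2 → posterior Normal(25/12, 3/2)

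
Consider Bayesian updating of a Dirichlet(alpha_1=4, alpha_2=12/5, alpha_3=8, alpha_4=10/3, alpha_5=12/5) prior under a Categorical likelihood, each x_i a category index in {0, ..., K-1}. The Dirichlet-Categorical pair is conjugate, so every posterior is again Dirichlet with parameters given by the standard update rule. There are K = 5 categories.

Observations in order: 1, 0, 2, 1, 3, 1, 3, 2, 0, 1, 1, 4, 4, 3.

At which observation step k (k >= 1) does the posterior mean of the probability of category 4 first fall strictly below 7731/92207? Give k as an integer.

obs 1: x=1 → posterior Dirichlet(4, 17/5, 8, 10/3, 12/5)
obs 2: x=0 → posterior Dirichlet(5, 17/5, 8, 10/3, 12/5)
obs 3: x=2 → posterior Dirichlet(5, 17/5, 9, 10/3, 12/5)
obs 4: x=1 → posterior Dirichlet(5, 22/5, 9, 10/3, 12/5)
obs 5: x=3 → posterior Dirichlet(5, 22/5, 9, 13/3, 12/5)
obs 6: x=1 → posterior Dirichlet(5, 27/5, 9, 13/3, 12/5)
obs 7: x=3 → posterior Dirichlet(5, 27/5, 9, 16/3, 12/5)
obs 8: x=2 → posterior Dirichlet(5, 27/5, 10, 16/3, 12/5)
obs 9: x=0 → posterior Dirichlet(6, 27/5, 10, 16/3, 12/5)
obs 10: x=1 → posterior Dirichlet(6, 32/5, 10, 16/3, 12/5)
obs 11: x=1 → posterior Dirichlet(6, 37/5, 10, 16/3, 12/5)
obs 12: x=4 → posterior Dirichlet(6, 37/5, 10, 16/3, 17/5)
obs 13: x=4 → posterior Dirichlet(6, 37/5, 10, 16/3, 22/5)
obs 14: x=3 → posterior Dirichlet(6, 37/5, 10, 19/3, 22/5)

k = 9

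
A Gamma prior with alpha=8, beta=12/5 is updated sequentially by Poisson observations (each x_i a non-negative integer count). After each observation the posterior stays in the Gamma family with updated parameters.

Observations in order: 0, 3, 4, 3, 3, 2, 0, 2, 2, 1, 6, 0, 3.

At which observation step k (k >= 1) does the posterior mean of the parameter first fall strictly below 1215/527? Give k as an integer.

k = 10

obs 1: x=0 → posterior Gamma(8, 17/5)
obs 2: x=3 → posterior Gamma(11, 22/5)
obs 3: x=4 → posterior Gamma(15, 27/5)
obs 4: x=3 → posterior Gamma(18, 32/5)
obs 5: x=3 → posterior Gamma(21, 37/5)
obs 6: x=2 → posterior Gamma(23, 42/5)
obs 7: x=0 → posterior Gamma(23, 47/5)
obs 8: x=2 → posterior Gamma(25, 52/5)
obs 9: x=2 → posterior Gamma(27, 57/5)
obs 10: x=1 → posterior Gamma(28, 62/5)
obs 11: x=6 → posterior Gamma(34, 67/5)
obs 12: x=0 → posterior Gamma(34, 72/5)
obs 13: x=3 → posterior Gamma(37, 77/5)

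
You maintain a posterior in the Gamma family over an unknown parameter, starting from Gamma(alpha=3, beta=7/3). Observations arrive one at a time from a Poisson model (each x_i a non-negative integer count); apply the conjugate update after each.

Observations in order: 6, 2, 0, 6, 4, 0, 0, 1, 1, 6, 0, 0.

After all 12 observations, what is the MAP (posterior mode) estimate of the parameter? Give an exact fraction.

obs 1: x=6 → posterior Gamma(9, 10/3)
obs 2: x=2 → posterior Gamma(11, 13/3)
obs 3: x=0 → posterior Gamma(11, 16/3)
obs 4: x=6 → posterior Gamma(17, 19/3)
obs 5: x=4 → posterior Gamma(21, 22/3)
obs 6: x=0 → posterior Gamma(21, 25/3)
obs 7: x=0 → posterior Gamma(21, 28/3)
obs 8: x=1 → posterior Gamma(22, 31/3)
obs 9: x=1 → posterior Gamma(23, 34/3)
obs 10: x=6 → posterior Gamma(29, 37/3)
obs 11: x=0 → posterior Gamma(29, 40/3)
obs 12: x=0 → posterior Gamma(29, 43/3)

84/43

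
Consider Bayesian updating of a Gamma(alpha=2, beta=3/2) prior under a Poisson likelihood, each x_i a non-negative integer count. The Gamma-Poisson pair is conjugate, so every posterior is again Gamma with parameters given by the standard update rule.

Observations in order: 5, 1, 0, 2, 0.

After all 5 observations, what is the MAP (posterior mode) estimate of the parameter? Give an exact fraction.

obs 1: x=5 → posterior Gamma(7, 5/2)
obs 2: x=1 → posterior Gamma(8, 7/2)
obs 3: x=0 → posterior Gamma(8, 9/2)
obs 4: x=2 → posterior Gamma(10, 11/2)
obs 5: x=0 → posterior Gamma(10, 13/2)

18/13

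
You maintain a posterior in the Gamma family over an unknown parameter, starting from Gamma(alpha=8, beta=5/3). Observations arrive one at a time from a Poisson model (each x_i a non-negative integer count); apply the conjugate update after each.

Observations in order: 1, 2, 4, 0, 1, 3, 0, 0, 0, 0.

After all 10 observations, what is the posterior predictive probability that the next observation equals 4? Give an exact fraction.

6780138899914960183238983154296875/113833246295738524381909851243020288

obs 1: x=1 → posterior Gamma(9, 8/3)
obs 2: x=2 → posterior Gamma(11, 11/3)
obs 3: x=4 → posterior Gamma(15, 14/3)
obs 4: x=0 → posterior Gamma(15, 17/3)
obs 5: x=1 → posterior Gamma(16, 20/3)
obs 6: x=3 → posterior Gamma(19, 23/3)
obs 7: x=0 → posterior Gamma(19, 26/3)
obs 8: x=0 → posterior Gamma(19, 29/3)
obs 9: x=0 → posterior Gamma(19, 32/3)
obs 10: x=0 → posterior Gamma(19, 35/3)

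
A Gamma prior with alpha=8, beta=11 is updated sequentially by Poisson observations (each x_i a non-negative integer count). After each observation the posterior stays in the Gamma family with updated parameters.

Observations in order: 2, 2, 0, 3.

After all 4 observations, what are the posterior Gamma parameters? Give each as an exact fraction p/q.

obs 1: x=2 → posterior Gamma(10, 12)
obs 2: x=2 → posterior Gamma(12, 13)
obs 3: x=0 → posterior Gamma(12, 14)
obs 4: x=3 → posterior Gamma(15, 15)

alpha=15, beta=15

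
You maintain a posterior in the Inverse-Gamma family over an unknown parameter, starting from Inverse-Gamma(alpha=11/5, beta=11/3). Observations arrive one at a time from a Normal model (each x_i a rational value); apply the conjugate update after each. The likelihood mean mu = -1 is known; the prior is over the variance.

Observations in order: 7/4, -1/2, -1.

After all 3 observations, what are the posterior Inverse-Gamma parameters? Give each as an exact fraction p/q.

obs 1: x=7/4 → posterior Inverse-Gamma(27/10, 715/96)
obs 2: x=-1/2 → posterior Inverse-Gamma(16/5, 727/96)
obs 3: x=-1 → posterior Inverse-Gamma(37/10, 727/96)

alpha=37/10, beta=727/96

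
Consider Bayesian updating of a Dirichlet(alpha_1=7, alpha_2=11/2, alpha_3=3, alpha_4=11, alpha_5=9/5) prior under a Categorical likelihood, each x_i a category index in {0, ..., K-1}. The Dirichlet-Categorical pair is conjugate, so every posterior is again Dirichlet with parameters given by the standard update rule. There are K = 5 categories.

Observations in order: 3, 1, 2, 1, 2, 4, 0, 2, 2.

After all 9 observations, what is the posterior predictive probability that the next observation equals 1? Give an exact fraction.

75/373

obs 1: x=3 → posterior Dirichlet(7, 11/2, 3, 12, 9/5)
obs 2: x=1 → posterior Dirichlet(7, 13/2, 3, 12, 9/5)
obs 3: x=2 → posterior Dirichlet(7, 13/2, 4, 12, 9/5)
obs 4: x=1 → posterior Dirichlet(7, 15/2, 4, 12, 9/5)
obs 5: x=2 → posterior Dirichlet(7, 15/2, 5, 12, 9/5)
obs 6: x=4 → posterior Dirichlet(7, 15/2, 5, 12, 14/5)
obs 7: x=0 → posterior Dirichlet(8, 15/2, 5, 12, 14/5)
obs 8: x=2 → posterior Dirichlet(8, 15/2, 6, 12, 14/5)
obs 9: x=2 → posterior Dirichlet(8, 15/2, 7, 12, 14/5)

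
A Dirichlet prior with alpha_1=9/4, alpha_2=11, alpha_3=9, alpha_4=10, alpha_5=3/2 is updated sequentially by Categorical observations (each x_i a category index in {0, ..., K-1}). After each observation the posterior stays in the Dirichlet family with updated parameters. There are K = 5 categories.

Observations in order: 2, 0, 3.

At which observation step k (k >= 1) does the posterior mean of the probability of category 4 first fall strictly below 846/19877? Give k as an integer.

k = 2

obs 1: x=2 → posterior Dirichlet(9/4, 11, 10, 10, 3/2)
obs 2: x=0 → posterior Dirichlet(13/4, 11, 10, 10, 3/2)
obs 3: x=3 → posterior Dirichlet(13/4, 11, 10, 11, 3/2)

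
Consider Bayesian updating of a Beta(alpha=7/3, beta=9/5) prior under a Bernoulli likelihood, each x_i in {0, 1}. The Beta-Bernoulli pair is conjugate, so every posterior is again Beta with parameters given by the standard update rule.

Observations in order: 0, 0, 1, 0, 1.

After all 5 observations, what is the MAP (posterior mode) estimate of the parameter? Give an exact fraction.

50/107

obs 1: x=0 → posterior Beta(7/3, 14/5)
obs 2: x=0 → posterior Beta(7/3, 19/5)
obs 3: x=1 → posterior Beta(10/3, 19/5)
obs 4: x=0 → posterior Beta(10/3, 24/5)
obs 5: x=1 → posterior Beta(13/3, 24/5)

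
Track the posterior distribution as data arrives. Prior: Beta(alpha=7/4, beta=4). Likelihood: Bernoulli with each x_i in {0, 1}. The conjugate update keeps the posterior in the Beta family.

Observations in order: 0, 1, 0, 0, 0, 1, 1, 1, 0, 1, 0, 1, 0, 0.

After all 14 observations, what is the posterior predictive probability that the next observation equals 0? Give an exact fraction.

48/79

obs 1: x=0 → posterior Beta(7/4, 5)
obs 2: x=1 → posterior Beta(11/4, 5)
obs 3: x=0 → posterior Beta(11/4, 6)
obs 4: x=0 → posterior Beta(11/4, 7)
obs 5: x=0 → posterior Beta(11/4, 8)
obs 6: x=1 → posterior Beta(15/4, 8)
obs 7: x=1 → posterior Beta(19/4, 8)
obs 8: x=1 → posterior Beta(23/4, 8)
obs 9: x=0 → posterior Beta(23/4, 9)
obs 10: x=1 → posterior Beta(27/4, 9)
obs 11: x=0 → posterior Beta(27/4, 10)
obs 12: x=1 → posterior Beta(31/4, 10)
obs 13: x=0 → posterior Beta(31/4, 11)
obs 14: x=0 → posterior Beta(31/4, 12)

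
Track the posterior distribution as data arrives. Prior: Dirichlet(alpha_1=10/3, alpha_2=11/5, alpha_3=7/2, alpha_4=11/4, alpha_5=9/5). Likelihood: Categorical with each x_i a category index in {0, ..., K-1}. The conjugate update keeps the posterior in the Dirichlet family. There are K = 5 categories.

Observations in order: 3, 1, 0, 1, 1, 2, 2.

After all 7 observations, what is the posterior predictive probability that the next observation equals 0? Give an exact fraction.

obs 1: x=3 → posterior Dirichlet(10/3, 11/5, 7/2, 15/4, 9/5)
obs 2: x=1 → posterior Dirichlet(10/3, 16/5, 7/2, 15/4, 9/5)
obs 3: x=0 → posterior Dirichlet(13/3, 16/5, 7/2, 15/4, 9/5)
obs 4: x=1 → posterior Dirichlet(13/3, 21/5, 7/2, 15/4, 9/5)
obs 5: x=1 → posterior Dirichlet(13/3, 26/5, 7/2, 15/4, 9/5)
obs 6: x=2 → posterior Dirichlet(13/3, 26/5, 9/2, 15/4, 9/5)
obs 7: x=2 → posterior Dirichlet(13/3, 26/5, 11/2, 15/4, 9/5)

4/19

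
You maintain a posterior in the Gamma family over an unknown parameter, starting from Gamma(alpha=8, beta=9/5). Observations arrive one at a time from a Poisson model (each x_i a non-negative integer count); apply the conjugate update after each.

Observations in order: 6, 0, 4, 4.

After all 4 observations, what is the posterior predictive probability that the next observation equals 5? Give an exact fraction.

7649619849503140339421633420227275765625/55959106155339343672569383645133024526336

obs 1: x=6 → posterior Gamma(14, 14/5)
obs 2: x=0 → posterior Gamma(14, 19/5)
obs 3: x=4 → posterior Gamma(18, 24/5)
obs 4: x=4 → posterior Gamma(22, 29/5)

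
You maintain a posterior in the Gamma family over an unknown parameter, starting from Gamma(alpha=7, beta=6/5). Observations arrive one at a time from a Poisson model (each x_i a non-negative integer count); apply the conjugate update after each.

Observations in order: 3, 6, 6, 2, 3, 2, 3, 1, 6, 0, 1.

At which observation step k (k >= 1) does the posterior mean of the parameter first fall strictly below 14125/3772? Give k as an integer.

k = 8

obs 1: x=3 → posterior Gamma(10, 11/5)
obs 2: x=6 → posterior Gamma(16, 16/5)
obs 3: x=6 → posterior Gamma(22, 21/5)
obs 4: x=2 → posterior Gamma(24, 26/5)
obs 5: x=3 → posterior Gamma(27, 31/5)
obs 6: x=2 → posterior Gamma(29, 36/5)
obs 7: x=3 → posterior Gamma(32, 41/5)
obs 8: x=1 → posterior Gamma(33, 46/5)
obs 9: x=6 → posterior Gamma(39, 51/5)
obs 10: x=0 → posterior Gamma(39, 56/5)
obs 11: x=1 → posterior Gamma(40, 61/5)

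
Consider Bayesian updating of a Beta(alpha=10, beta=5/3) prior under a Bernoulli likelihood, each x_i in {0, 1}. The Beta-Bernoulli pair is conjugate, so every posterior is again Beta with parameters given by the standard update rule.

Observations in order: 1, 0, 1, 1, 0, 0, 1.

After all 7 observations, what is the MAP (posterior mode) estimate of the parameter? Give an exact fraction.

obs 1: x=1 → posterior Beta(11, 5/3)
obs 2: x=0 → posterior Beta(11, 8/3)
obs 3: x=1 → posterior Beta(12, 8/3)
obs 4: x=1 → posterior Beta(13, 8/3)
obs 5: x=0 → posterior Beta(13, 11/3)
obs 6: x=0 → posterior Beta(13, 14/3)
obs 7: x=1 → posterior Beta(14, 14/3)

39/50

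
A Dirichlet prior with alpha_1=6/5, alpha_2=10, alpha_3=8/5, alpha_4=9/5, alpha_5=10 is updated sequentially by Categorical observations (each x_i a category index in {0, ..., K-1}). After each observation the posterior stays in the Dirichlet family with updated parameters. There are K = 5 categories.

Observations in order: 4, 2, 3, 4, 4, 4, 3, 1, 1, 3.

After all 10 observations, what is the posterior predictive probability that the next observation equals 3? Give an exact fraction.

obs 1: x=4 → posterior Dirichlet(6/5, 10, 8/5, 9/5, 11)
obs 2: x=2 → posterior Dirichlet(6/5, 10, 13/5, 9/5, 11)
obs 3: x=3 → posterior Dirichlet(6/5, 10, 13/5, 14/5, 11)
obs 4: x=4 → posterior Dirichlet(6/5, 10, 13/5, 14/5, 12)
obs 5: x=4 → posterior Dirichlet(6/5, 10, 13/5, 14/5, 13)
obs 6: x=4 → posterior Dirichlet(6/5, 10, 13/5, 14/5, 14)
obs 7: x=3 → posterior Dirichlet(6/5, 10, 13/5, 19/5, 14)
obs 8: x=1 → posterior Dirichlet(6/5, 11, 13/5, 19/5, 14)
obs 9: x=1 → posterior Dirichlet(6/5, 12, 13/5, 19/5, 14)
obs 10: x=3 → posterior Dirichlet(6/5, 12, 13/5, 24/5, 14)

24/173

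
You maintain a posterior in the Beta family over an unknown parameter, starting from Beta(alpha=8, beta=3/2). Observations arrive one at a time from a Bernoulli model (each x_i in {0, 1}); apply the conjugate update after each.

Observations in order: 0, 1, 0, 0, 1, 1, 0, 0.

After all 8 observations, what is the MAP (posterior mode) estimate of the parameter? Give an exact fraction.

obs 1: x=0 → posterior Beta(8, 5/2)
obs 2: x=1 → posterior Beta(9, 5/2)
obs 3: x=0 → posterior Beta(9, 7/2)
obs 4: x=0 → posterior Beta(9, 9/2)
obs 5: x=1 → posterior Beta(10, 9/2)
obs 6: x=1 → posterior Beta(11, 9/2)
obs 7: x=0 → posterior Beta(11, 11/2)
obs 8: x=0 → posterior Beta(11, 13/2)

20/31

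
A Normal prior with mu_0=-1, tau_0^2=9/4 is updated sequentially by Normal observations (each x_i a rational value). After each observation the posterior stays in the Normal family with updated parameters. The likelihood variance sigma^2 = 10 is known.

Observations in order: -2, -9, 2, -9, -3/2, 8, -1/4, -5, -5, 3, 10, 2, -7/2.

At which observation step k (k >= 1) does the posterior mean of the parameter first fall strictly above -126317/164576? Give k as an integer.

obs 1: x=-2 → posterior Normal(-58/49, 90/49)
obs 2: x=-9 → posterior Normal(-139/58, 45/29)
obs 3: x=2 → posterior Normal(-121/67, 90/67)
obs 4: x=-9 → posterior Normal(-101/38, 45/38)
obs 5: x=-3/2 → posterior Normal(-431/170, 18/17)
obs 6: x=8 → posterior Normal(-287/188, 45/47)
obs 7: x=-1/4 → posterior Normal(-583/412, 90/103)
obs 8: x=-5 → posterior Normal(-109/64, 45/56)
obs 9: x=-5 → posterior Normal(-943/484, 90/121)
obs 10: x=3 → posterior Normal(-167/104, 9/13)
obs 11: x=10 → posterior Normal(-475/556, 90/139)
obs 12: x=2 → posterior Normal(-403/592, 45/74)
obs 13: x=-7/2 → posterior Normal(-529/628, 90/157)

k = 12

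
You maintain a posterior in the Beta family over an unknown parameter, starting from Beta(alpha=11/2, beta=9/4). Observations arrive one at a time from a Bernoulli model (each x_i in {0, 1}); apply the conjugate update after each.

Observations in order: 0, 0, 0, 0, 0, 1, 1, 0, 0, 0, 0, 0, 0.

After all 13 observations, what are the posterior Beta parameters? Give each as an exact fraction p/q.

alpha=15/2, beta=53/4

obs 1: x=0 → posterior Beta(11/2, 13/4)
obs 2: x=0 → posterior Beta(11/2, 17/4)
obs 3: x=0 → posterior Beta(11/2, 21/4)
obs 4: x=0 → posterior Beta(11/2, 25/4)
obs 5: x=0 → posterior Beta(11/2, 29/4)
obs 6: x=1 → posterior Beta(13/2, 29/4)
obs 7: x=1 → posterior Beta(15/2, 29/4)
obs 8: x=0 → posterior Beta(15/2, 33/4)
obs 9: x=0 → posterior Beta(15/2, 37/4)
obs 10: x=0 → posterior Beta(15/2, 41/4)
obs 11: x=0 → posterior Beta(15/2, 45/4)
obs 12: x=0 → posterior Beta(15/2, 49/4)
obs 13: x=0 → posterior Beta(15/2, 53/4)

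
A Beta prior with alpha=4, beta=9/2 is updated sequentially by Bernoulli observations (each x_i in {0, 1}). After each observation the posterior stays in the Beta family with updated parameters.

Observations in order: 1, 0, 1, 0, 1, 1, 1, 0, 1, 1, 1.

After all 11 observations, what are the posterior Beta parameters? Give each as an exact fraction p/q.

obs 1: x=1 → posterior Beta(5, 9/2)
obs 2: x=0 → posterior Beta(5, 11/2)
obs 3: x=1 → posterior Beta(6, 11/2)
obs 4: x=0 → posterior Beta(6, 13/2)
obs 5: x=1 → posterior Beta(7, 13/2)
obs 6: x=1 → posterior Beta(8, 13/2)
obs 7: x=1 → posterior Beta(9, 13/2)
obs 8: x=0 → posterior Beta(9, 15/2)
obs 9: x=1 → posterior Beta(10, 15/2)
obs 10: x=1 → posterior Beta(11, 15/2)
obs 11: x=1 → posterior Beta(12, 15/2)

alpha=12, beta=15/2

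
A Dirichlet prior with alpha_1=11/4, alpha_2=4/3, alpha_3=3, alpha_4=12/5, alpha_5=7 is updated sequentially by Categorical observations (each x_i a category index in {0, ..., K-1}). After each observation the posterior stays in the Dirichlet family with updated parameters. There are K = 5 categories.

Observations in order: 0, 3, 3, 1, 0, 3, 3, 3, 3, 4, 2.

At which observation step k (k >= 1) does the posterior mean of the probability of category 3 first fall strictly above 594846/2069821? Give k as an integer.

obs 1: x=0 → posterior Dirichlet(15/4, 4/3, 3, 12/5, 7)
obs 2: x=3 → posterior Dirichlet(15/4, 4/3, 3, 17/5, 7)
obs 3: x=3 → posterior Dirichlet(15/4, 4/3, 3, 22/5, 7)
obs 4: x=1 → posterior Dirichlet(15/4, 7/3, 3, 22/5, 7)
obs 5: x=0 → posterior Dirichlet(19/4, 7/3, 3, 22/5, 7)
obs 6: x=3 → posterior Dirichlet(19/4, 7/3, 3, 27/5, 7)
obs 7: x=3 → posterior Dirichlet(19/4, 7/3, 3, 32/5, 7)
obs 8: x=3 → posterior Dirichlet(19/4, 7/3, 3, 37/5, 7)
obs 9: x=3 → posterior Dirichlet(19/4, 7/3, 3, 42/5, 7)
obs 10: x=4 → posterior Dirichlet(19/4, 7/3, 3, 42/5, 8)
obs 11: x=2 → posterior Dirichlet(19/4, 7/3, 4, 42/5, 8)

k = 8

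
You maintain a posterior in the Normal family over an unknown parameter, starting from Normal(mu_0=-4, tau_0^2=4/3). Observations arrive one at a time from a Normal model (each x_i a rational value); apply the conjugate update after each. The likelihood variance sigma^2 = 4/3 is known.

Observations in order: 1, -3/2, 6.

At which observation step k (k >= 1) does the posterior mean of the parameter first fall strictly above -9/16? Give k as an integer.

k = 3

obs 1: x=1 → posterior Normal(-3/2, 2/3)
obs 2: x=-3/2 → posterior Normal(-3/2, 4/9)
obs 3: x=6 → posterior Normal(3/8, 1/3)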